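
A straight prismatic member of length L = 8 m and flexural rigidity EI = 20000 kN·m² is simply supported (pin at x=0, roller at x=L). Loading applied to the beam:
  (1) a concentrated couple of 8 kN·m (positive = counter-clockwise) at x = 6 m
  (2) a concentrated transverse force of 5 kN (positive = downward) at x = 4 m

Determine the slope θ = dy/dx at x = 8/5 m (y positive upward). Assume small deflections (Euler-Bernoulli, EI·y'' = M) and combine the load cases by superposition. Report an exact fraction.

θ(8/5) = -907/750000 rad

Load 1 — applied couple M₀=8 kN·m at a=6 m (b=L-a=2):
  θ_1 = (M₀x²/(2L)+C₁)/EI  [x≤a] with C₁=M₀(3b²-L²)/(6L)=-26/3 = (8·(8/5)²/(2·8)+(-26/3))/20000 = -277/750000 rad
Load 2 — point force P=5 kN at a=4 m (b=L-a=4):
  θ_2 = -Pb(L²-b²-3x²)/(6LEI)  [x≤a] = -5·4·(8²-4²-3·(8/5)²)/(6·8·20000) = -21/25000 rad
Superposition: θ = Σ θ_i = -907/750000 rad ≈ -0.001209 rad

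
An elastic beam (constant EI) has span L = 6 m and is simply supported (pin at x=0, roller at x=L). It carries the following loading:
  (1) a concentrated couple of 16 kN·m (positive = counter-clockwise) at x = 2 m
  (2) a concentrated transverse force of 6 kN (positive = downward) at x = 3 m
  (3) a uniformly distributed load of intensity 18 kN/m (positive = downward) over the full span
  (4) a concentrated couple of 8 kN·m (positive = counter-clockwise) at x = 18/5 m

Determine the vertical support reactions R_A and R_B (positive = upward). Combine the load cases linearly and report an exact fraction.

Load 1 — applied couple M₀=16 kN·m at a=2 m (b=L-a=4):
  R_A = M₀/L = 16/6 = 8/3 kN
  R_B = -M₀/L = -16/6 = -8/3 kN
Load 2 — point force P=6 kN at a=3 m (b=L-a=3):
  R_A = Pb/L = 6·3/6 = 3 kN
  R_B = Pa/L = 6·3/6 = 3 kN
Load 3 — uniform load w=18 kN/m over full span:
  R_A = wL/2 = 18·6/2 = 54 kN
  R_B = wL/2 = 18·6/2 = 54 kN
Load 4 — applied couple M₀=8 kN·m at a=18/5 m (b=L-a=12/5):
  R_A = M₀/L = 8/6 = 4/3 kN
  R_B = -M₀/L = -8/6 = -4/3 kN
Superposition: R_A = 61 kN, R_B = 53 kN

R_A = 61 kN, R_B = 53 kN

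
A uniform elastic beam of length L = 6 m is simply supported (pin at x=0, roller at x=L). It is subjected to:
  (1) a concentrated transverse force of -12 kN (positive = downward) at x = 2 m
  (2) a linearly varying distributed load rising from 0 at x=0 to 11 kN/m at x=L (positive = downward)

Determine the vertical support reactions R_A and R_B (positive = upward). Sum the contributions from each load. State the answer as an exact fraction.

Load 1 — point force P=-12 kN at a=2 m (b=L-a=4):
  R_A = Pb/L = (-12)·4/6 = -8 kN
  R_B = Pa/L = (-12)·2/6 = -4 kN
Load 2 — triangular load w₀=11 kN/m (0→w₀ over full span):
  R_A = w₀L/6 = 11·6/6 = 11 kN
  R_B = w₀L/3 = 11·6/3 = 22 kN
Superposition: R_A = 3 kN, R_B = 18 kN

R_A = 3 kN, R_B = 18 kN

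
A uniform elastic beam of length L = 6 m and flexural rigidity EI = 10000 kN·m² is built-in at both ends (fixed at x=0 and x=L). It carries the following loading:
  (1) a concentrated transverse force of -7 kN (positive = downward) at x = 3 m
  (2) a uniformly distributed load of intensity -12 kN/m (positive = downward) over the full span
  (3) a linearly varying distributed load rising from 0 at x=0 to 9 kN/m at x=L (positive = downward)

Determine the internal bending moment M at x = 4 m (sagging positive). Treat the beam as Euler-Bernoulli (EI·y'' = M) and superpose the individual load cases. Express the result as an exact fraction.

M(4) = -163/20 kN·m

Load 1 — point force P=-7 kN at a=3 m (b=L-a=3):
  M_1 = Pa²(a+3b)(L-x)/L³ - Pa²b/L²  [x>a] = (-7)·3²·(3+3·3)·(6-4)/6³ - (-7)·3²·3/6² = -7/4 kN·m
Load 2 — uniform load w=-12 kN/m over full span:
  M_2 = wLx/2 - wL²/12 - wx²/2 = (-12)·6·4/2 - (-12)·6²/12 - (-12)·4²/2 = -12 kN·m
Load 3 — triangular load w₀=9 kN/m (0→w₀ over full span):
  M_3 = 3w₀Lx/20 - w₀L²/30 - w₀x³/(6L) = 3·9·6·4/20 - 9·6²/30 - 9·4³/(6·6) = 28/5 kN·m
Superposition: M = Σ M_i = -163/20 kN·m ≈ -8.150000 kN·m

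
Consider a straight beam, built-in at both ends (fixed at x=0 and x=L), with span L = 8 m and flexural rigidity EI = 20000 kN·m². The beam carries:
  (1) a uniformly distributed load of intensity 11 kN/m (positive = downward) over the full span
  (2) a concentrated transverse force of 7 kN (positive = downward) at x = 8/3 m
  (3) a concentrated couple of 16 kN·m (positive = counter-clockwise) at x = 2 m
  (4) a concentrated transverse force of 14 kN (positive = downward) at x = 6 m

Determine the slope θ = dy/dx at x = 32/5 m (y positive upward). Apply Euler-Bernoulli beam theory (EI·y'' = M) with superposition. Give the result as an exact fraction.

θ(32/5) = 45841/16875000 rad

Load 1 — uniform load w=11 kN/m over full span:
  θ_1 = -wx(L-x)(L-2x)/(12EI) = -11·(32/5)·(8-(32/5))·(8-2·(32/5))/(12·20000) = 176/78125 rad
Load 2 — point force P=7 kN at a=8/3 m (b=L-a=16/3):
  θ_2 = Pa²(L-x)(2bL-(3b+a)(L-x))/(2L³EI)  [x>a] = 7·(8/3)²·(8-(32/5))·(2·(16/3)·8-(3·(16/3)+(8/3))·(8-(32/5)))/(2·8³·20000) = 91/421875 rad
Load 3 — applied couple M₀=16 kN·m at a=2 m (b=L-a=6):
  θ_3 = (R_Ax²/2 - M_Ax - M₀(x-a))/EI  [x>a] with R_A=9/4, M_A=-3 = ((9/4)·(32/5)²/2 - (-3)·(32/5) - 16·((32/5)-2))/20000 = -4/15625 rad
Load 4 — point force P=14 kN at a=6 m (b=L-a=2):
  θ_4 = Pa²(L-x)(2bL-(3b+a)(L-x))/(2L³EI)  [x>a] = 14·6²·(8-(32/5))·(2·2·8-(3·2+6)·(8-(32/5)))/(2·8³·20000) = 63/125000 rad
Superposition: θ = Σ θ_i = 45841/16875000 rad ≈ 0.002717 rad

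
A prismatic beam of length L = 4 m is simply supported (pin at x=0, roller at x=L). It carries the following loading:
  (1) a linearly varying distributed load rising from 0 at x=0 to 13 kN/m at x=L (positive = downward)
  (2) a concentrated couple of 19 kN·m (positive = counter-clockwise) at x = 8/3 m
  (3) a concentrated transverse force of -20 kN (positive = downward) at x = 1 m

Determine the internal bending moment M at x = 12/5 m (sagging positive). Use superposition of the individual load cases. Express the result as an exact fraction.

Load 1 — triangular load w₀=13 kN/m (0→w₀ over full span):
  M_1 = w₀Lx/6 - w₀x³/(6L) = 13·4·(12/5)/6 - 13·(12/5)³/(6·4) = 1664/125 kN·m
Load 2 — applied couple M₀=19 kN·m at a=8/3 m (b=L-a=4/3):
  M_2 = M₀x/L  [x≤a] = 19·(12/5)/4 = 57/5 kN·m
Load 3 — point force P=-20 kN at a=1 m (b=L-a=3):
  M_3 = Pa(L-x)/L  [x>a] = (-20)·1·(4-(12/5))/4 = -8 kN·m
Superposition: M = Σ M_i = 2089/125 kN·m ≈ 16.712000 kN·m

M(12/5) = 2089/125 kN·m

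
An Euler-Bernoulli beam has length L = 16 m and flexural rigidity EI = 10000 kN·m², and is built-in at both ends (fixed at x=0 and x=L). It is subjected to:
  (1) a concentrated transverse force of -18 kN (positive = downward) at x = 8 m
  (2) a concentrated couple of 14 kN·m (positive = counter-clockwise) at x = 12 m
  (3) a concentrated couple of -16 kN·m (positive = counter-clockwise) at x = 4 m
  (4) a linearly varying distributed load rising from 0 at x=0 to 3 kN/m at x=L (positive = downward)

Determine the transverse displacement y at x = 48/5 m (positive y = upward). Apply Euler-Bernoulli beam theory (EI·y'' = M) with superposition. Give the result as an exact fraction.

Load 1 — point force P=-18 kN at a=8 m (b=L-a=8):
  y_1 = -Pa²(L-x)²(3bL-(3b+a)(L-x))/(6L³EI)  [x>a] = -(-18)·8²·(16-(48/5))²·(3·8·16-(3·8+8)·(16-(48/5)))/(6·16³·10000) = 2688/78125 m
Load 2 — applied couple M₀=14 kN·m at a=12 m (b=L-a=4):
  y_2 = (R_Ax³/6 - M_Ax²/2)/EI  [x≤a] with R_A=63/64, M_A=35/8 = ((63/64)·(48/5)³/6 - (35/8)·(48/5)²/2)/10000 = -441/78125 m
Load 3 — applied couple M₀=-16 kN·m at a=4 m (b=L-a=12):
  y_3 = (R_Ax³/6 - M_Ax²/2 - M₀(x-a)²/2)/EI  [x>a] with R_A=-9/8, M_A=3 = ((-9/8)·(48/5)³/6 - 3·(48/5)²/2 - (-16)·((48/5)-4)²/2)/10000 = -416/78125 m
Load 4 — triangular load w₀=3 kN/m (0→w₀ over full span):
  y_4 = -w₀x²(L-x)²(x+2L)/(120LEI) = -3·(48/5)²·(16-(48/5))²·((48/5)+2·16)/(120·16·10000) = -239616/9765625 m
Superposition: y = Σ y_i = -10741/9765625 m ≈ -0.001100 m

y(48/5) = -10741/9765625 m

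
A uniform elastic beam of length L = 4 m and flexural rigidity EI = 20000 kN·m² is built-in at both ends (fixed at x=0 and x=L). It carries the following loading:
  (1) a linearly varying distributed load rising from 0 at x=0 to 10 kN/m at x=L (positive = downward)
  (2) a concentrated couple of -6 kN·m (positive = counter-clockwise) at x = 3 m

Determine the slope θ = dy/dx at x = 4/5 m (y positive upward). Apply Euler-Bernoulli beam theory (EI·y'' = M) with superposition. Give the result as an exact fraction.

θ(4/5) = -67/937500 rad

Load 1 — triangular load w₀=10 kN/m (0→w₀ over full span):
  θ_1 = -w₀(2x(L-x)(L-2x)(x+2L)+x²(L-x)²)/(120LEI) = -10·(2·(4/5)·(4-(4/5))·(4-2·(4/5))·((4/5)+2·4)+(4/5)²·(4-(4/5))²)/(120·4·20000) = -28/234375 rad
Load 2 — applied couple M₀=-6 kN·m at a=3 m (b=L-a=1):
  θ_2 = (R_Ax²/2 - M_Ax)/EI  [x≤a] with R_A=-27/16, M_A=-15/8 = ((-27/16)·(4/5)²/2 - (-15/8)·(4/5))/20000 = 3/62500 rad
Superposition: θ = Σ θ_i = -67/937500 rad ≈ -0.000071 rad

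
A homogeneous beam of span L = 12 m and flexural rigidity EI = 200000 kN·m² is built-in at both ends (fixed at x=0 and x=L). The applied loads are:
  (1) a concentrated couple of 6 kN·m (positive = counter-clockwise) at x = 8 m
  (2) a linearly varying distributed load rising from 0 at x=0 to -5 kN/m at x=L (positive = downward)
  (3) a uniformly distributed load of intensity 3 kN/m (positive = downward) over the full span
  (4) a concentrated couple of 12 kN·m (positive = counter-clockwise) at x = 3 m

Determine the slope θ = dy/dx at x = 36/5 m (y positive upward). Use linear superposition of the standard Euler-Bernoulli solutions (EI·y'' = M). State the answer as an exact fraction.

θ(36/5) = 297/12500000 rad

Load 1 — applied couple M₀=6 kN·m at a=8 m (b=L-a=4):
  θ_1 = (R_Ax²/2 - M_Ax)/EI  [x≤a] with R_A=2/3, M_A=2 = ((2/3)·(36/5)²/2 - 2·(36/5))/200000 = 9/625000 rad
Load 2 — triangular load w₀=-5 kN/m (0→w₀ over full span):
  θ_2 = -w₀(2x(L-x)(L-2x)(x+2L)+x²(L-x)²)/(120LEI) = -(-5)·(2·(36/5)·(12-(36/5))·(12-2·(36/5))·((36/5)+2·12)+(36/5)²·(12-(36/5))²)/(120·12·200000) = -27/390625 rad
Load 3 — uniform load w=3 kN/m over full span:
  θ_3 = -wx(L-x)(L-2x)/(12EI) = -3·(36/5)·(12-(36/5))·(12-2·(36/5))/(12·200000) = 81/781250 rad
Load 4 — applied couple M₀=12 kN·m at a=3 m (b=L-a=9):
  θ_4 = (R_Ax²/2 - M_Ax - M₀(x-a))/EI  [x>a] with R_A=9/8, M_A=-9/4 = ((9/8)·(36/5)²/2 - (-9/4)·(36/5) - 12·((36/5)-3))/200000 = -63/2500000 rad
Superposition: θ = Σ θ_i = 297/12500000 rad ≈ 0.000024 rad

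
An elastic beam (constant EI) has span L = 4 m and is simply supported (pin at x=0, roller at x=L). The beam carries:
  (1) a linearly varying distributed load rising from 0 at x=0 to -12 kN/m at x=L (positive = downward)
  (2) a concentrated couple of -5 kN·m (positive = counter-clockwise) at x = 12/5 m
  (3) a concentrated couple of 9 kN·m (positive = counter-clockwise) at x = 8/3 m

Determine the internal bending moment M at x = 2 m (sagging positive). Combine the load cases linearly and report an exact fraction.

M(2) = -10 kN·m

Load 1 — triangular load w₀=-12 kN/m (0→w₀ over full span):
  M_1 = w₀Lx/6 - w₀x³/(6L) = (-12)·4·2/6 - (-12)·2³/(6·4) = -12 kN·m
Load 2 — applied couple M₀=-5 kN·m at a=12/5 m (b=L-a=8/5):
  M_2 = M₀x/L  [x≤a] = (-5)·2/4 = -5/2 kN·m
Load 3 — applied couple M₀=9 kN·m at a=8/3 m (b=L-a=4/3):
  M_3 = M₀x/L  [x≤a] = 9·2/4 = 9/2 kN·m
Superposition: M = Σ M_i = -10 kN·m ≈ -10.000000 kN·m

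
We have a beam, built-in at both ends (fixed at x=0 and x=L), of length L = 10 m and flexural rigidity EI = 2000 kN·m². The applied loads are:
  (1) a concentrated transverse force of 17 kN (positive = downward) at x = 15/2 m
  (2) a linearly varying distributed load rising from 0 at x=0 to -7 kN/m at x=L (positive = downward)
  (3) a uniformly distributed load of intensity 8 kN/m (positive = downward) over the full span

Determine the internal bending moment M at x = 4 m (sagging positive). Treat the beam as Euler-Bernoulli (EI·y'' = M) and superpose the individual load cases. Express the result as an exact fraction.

Load 1 — point force P=17 kN at a=15/2 m (b=L-a=5/2):
  M_1 = Pb²(3a+b)x/L³ - Pab²/L²  [x≤a] = 17·(5/2)²·(3·(15/2)+(5/2))·4/10³ - 17·(15/2)·(5/2)²/10² = 85/32 kN·m
Load 2 — triangular load w₀=-7 kN/m (0→w₀ over full span):
  M_2 = 3w₀Lx/20 - w₀L²/30 - w₀x³/(6L) = 3·(-7)·10·4/20 - (-7)·10²/30 - (-7)·4³/(6·10) = -56/5 kN·m
Load 3 — uniform load w=8 kN/m over full span:
  M_3 = wLx/2 - wL²/12 - wx²/2 = 8·10·4/2 - 8·10²/12 - 8·4²/2 = 88/3 kN·m
Superposition: M = Σ M_i = 9979/480 kN·m ≈ 20.789583 kN·m

M(4) = 9979/480 kN·m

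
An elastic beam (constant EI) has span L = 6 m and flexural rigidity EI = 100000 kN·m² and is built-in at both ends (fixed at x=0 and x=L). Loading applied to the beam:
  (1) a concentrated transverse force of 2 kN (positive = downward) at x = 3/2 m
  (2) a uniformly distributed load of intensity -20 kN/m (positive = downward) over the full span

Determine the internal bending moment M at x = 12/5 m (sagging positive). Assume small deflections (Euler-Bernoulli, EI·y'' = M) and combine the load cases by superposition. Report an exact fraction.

Load 1 — point force P=2 kN at a=3/2 m (b=L-a=9/2):
  M_1 = Pa²(a+3b)(L-x)/L³ - Pa²b/L²  [x>a] = 2·(3/2)²·((3/2)+3·(9/2))·(6-(12/5))/6³ - 2·(3/2)²·(9/2)/6² = 9/16 kN·m
Load 2 — uniform load w=-20 kN/m over full span:
  M_2 = wLx/2 - wL²/12 - wx²/2 = (-20)·6·(12/5)/2 - (-20)·6²/12 - (-20)·(12/5)²/2 = -132/5 kN·m
Superposition: M = Σ M_i = -2067/80 kN·m ≈ -25.837500 kN·m

M(12/5) = -2067/80 kN·m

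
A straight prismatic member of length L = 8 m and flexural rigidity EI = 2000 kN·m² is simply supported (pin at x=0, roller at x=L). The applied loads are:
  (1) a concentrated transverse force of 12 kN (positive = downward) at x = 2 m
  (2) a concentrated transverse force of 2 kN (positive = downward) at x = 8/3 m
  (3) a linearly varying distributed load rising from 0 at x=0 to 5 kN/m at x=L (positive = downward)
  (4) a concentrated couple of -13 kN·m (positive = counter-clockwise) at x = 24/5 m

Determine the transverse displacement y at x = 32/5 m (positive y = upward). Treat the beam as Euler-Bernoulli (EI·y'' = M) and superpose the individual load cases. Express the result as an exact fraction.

y(32/5) = -2143861/31640625 m

Load 1 — point force P=12 kN at a=2 m (b=L-a=6):
  y_1 = -Pa(L-x)(2Lx-a²-x²)/(6LEI)  [x>a] = -12·2·(8-(32/5))·(2·8·(32/5)-2²-(32/5)²)/(6·8·2000) = -359/15625 m
Load 2 — point force P=2 kN at a=8/3 m (b=L-a=16/3):
  y_2 = -Pa(L-x)(2Lx-a²-x²)/(6LEI)  [x>a] = -2·(8/3)·(8-(32/5))·(2·8·(32/5)-(8/3)²-(32/5)²)/(6·8·2000) = -6112/1265625 m
Load 3 — triangular load w₀=5 kN/m (0→w₀ over full span):
  y_3 = -w₀x(7L⁴-10L²x²+3x⁴)/(360LEI) = -5·(32/5)·(7·8⁴-10·8²·(32/5)²+3·(32/5)⁴)/(360·8·2000) = -16256/390625 m
Load 4 — applied couple M₀=-13 kN·m at a=24/5 m (b=L-a=16/5):
  y_4 = (M₀x³/(6L)-M₀(x-a)²/2+C₁x)/EI  [x>a] with C₁=M₀(3b²-L²)/(6L)=676/75 = ((-13)·(32/5)³/(6·8)-(-13)·((32/5)-(24/5))²/2+(676/75)·(32/5))/2000 = 26/15625 m
Superposition: y = Σ y_i = -2143861/31640625 m ≈ -0.067757 m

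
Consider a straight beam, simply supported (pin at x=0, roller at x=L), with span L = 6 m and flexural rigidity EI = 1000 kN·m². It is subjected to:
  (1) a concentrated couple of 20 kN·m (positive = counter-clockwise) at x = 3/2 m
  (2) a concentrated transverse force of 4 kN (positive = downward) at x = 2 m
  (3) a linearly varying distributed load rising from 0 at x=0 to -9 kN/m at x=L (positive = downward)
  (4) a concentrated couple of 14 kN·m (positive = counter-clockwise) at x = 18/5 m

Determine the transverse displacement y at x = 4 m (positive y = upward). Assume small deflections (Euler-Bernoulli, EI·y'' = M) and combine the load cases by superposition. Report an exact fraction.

y(4) = 3913/50000 m

Load 1 — applied couple M₀=20 kN·m at a=3/2 m (b=L-a=9/2):
  y_1 = (M₀x³/(6L)-M₀(x-a)²/2+C₁x)/EI  [x>a] with C₁=M₀(3b²-L²)/(6L)=55/4 = (20·4³/(6·6)-20·(4-(3/2))²/2+(55/4)·4)/1000 = 101/3600 m
Load 2 — point force P=4 kN at a=2 m (b=L-a=4):
  y_2 = -Pa(L-x)(2Lx-a²-x²)/(6LEI)  [x>a] = -4·2·(6-4)·(2·6·4-2²-4²)/(6·6·1000) = -14/1125 m
Load 3 — triangular load w₀=-9 kN/m (0→w₀ over full span):
  y_3 = -w₀x(7L⁴-10L²x²+3x⁴)/(360LEI) = -(-9)·4·(7·6⁴-10·6²·4²+3·4⁴)/(360·6·1000) = 17/250 m
Load 4 — applied couple M₀=14 kN·m at a=18/5 m (b=L-a=12/5):
  y_4 = (M₀x³/(6L)-M₀(x-a)²/2+C₁x)/EI  [x>a] with C₁=M₀(3b²-L²)/(6L)=-182/25 = (14·4³/(6·6)-14·(4-(18/5))²/2+(-182/25)·4)/1000 = -301/56250 m
Superposition: y = Σ y_i = 3913/50000 m ≈ 0.078260 m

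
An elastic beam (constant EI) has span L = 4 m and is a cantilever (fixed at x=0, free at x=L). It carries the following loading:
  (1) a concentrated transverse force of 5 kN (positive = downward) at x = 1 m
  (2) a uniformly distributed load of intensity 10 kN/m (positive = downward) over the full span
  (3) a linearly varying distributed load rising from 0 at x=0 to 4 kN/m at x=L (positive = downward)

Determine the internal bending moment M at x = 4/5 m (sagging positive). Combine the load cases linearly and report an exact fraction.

Load 1 — point force P=5 kN at a=1 m (b=L-a=3):
  M_1 = -P(a-x)  [x≤a] = -5·(1-(4/5)) = -1 kN·m
Load 2 — uniform load w=10 kN/m over full span:
  M_2 = -w(L-x)²/2 = -10·(4-(4/5))²/2 = -256/5 kN·m
Load 3 — triangular load w₀=4 kN/m (0→w₀ over full span):
  M_3 = w₀Lx/2 - w₀L²/3 - w₀x³/(6L) = 4·4·(4/5)/2 - 4·4²/3 - 4·(4/5)³/(6·4) = -5632/375 kN·m
Superposition: M = Σ M_i = -25207/375 kN·m ≈ -67.218667 kN·m

M(4/5) = -25207/375 kN·m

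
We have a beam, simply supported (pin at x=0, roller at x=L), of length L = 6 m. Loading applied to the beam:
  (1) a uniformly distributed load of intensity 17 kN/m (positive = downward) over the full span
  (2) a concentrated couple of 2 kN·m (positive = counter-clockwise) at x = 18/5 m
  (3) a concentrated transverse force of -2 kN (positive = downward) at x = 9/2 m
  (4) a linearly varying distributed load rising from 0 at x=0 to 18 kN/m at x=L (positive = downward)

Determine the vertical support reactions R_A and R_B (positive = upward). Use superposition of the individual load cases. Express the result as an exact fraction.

R_A = 413/6 kN, R_B = 511/6 kN

Load 1 — uniform load w=17 kN/m over full span:
  R_A = wL/2 = 17·6/2 = 51 kN
  R_B = wL/2 = 17·6/2 = 51 kN
Load 2 — applied couple M₀=2 kN·m at a=18/5 m (b=L-a=12/5):
  R_A = M₀/L = 2/6 = 1/3 kN
  R_B = -M₀/L = -2/6 = -1/3 kN
Load 3 — point force P=-2 kN at a=9/2 m (b=L-a=3/2):
  R_A = Pb/L = (-2)·(3/2)/6 = -1/2 kN
  R_B = Pa/L = (-2)·(9/2)/6 = -3/2 kN
Load 4 — triangular load w₀=18 kN/m (0→w₀ over full span):
  R_A = w₀L/6 = 18·6/6 = 18 kN
  R_B = w₀L/3 = 18·6/3 = 36 kN
Superposition: R_A = 413/6 kN, R_B = 511/6 kN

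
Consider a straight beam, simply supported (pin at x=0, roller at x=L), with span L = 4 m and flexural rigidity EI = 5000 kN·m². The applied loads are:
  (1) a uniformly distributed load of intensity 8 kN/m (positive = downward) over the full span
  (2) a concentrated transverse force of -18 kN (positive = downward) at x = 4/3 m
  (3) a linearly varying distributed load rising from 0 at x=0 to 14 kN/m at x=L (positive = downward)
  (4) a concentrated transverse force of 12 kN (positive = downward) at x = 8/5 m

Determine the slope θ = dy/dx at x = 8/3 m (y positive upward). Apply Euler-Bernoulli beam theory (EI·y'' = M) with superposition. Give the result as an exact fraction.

Load 1 — uniform load w=8 kN/m over full span:
  θ_1 = -w(L³-6Lx²+4x³)/(24EI) = -8·(4³-6·4·(8/3)²+4·(8/3)³)/(24·5000) = 104/50625 rad
Load 2 — point force P=-18 kN at a=4/3 m (b=L-a=8/3):
  θ_2 = -Pa(2L²-6Lx+3x²+a²)/(6LEI)  [x>a] = -(-18)·(4/3)·(2·4²-6·4·(8/3)+3·(8/3)²+(4/3)²)/(6·4·5000) = -2/1125 rad
Load 3 — triangular load w₀=14 kN/m (0→w₀ over full span):
  θ_3 = -w₀(7L⁴-30L²x²+15x⁴)/(360LEI) = -14·(7·4⁴-30·4²·(8/3)²+15·(8/3)⁴)/(360·4·5000) = 1274/759375 rad
Load 4 — point force P=12 kN at a=8/5 m (b=L-a=12/5):
  θ_4 = -Pa(2L²-6Lx+3x²+a²)/(6LEI)  [x>a] = -12·(8/5)·(2·4²-6·4·(8/3)+3·(8/3)²+(8/5)²)/(6·4·5000) = 304/234375 rad
Superposition: θ = Σ θ_i = 61724/18984375 rad ≈ 0.003251 rad

θ(8/3) = 61724/18984375 rad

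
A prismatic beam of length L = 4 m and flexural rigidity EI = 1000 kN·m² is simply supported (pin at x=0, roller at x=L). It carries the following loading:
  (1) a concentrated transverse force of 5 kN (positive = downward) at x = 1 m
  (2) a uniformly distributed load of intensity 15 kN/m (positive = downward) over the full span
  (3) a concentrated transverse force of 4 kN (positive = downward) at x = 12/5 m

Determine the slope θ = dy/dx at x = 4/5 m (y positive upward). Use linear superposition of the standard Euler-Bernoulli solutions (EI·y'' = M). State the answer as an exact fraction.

θ(4/5) = -37927/1000000 rad

Load 1 — point force P=5 kN at a=1 m (b=L-a=3):
  θ_1 = -Pb(L²-b²-3x²)/(6LEI)  [x≤a] = -5·3·(4²-3²-3·(4/5)²)/(6·4·1000) = -127/40000 rad
Load 2 — uniform load w=15 kN/m over full span:
  θ_2 = -w(L³-6Lx²+4x³)/(24EI) = -15·(4³-6·4·(4/5)²+4·(4/5)³)/(24·1000) = -99/3125 rad
Load 3 — point force P=4 kN at a=12/5 m (b=L-a=8/5):
  θ_3 = -Pb(L²-b²-3x²)/(6LEI)  [x≤a] = -4·(8/5)·(4²-(8/5)²-3·(4/5)²)/(6·4·1000) = -48/15625 rad
Superposition: θ = Σ θ_i = -37927/1000000 rad ≈ -0.037927 rad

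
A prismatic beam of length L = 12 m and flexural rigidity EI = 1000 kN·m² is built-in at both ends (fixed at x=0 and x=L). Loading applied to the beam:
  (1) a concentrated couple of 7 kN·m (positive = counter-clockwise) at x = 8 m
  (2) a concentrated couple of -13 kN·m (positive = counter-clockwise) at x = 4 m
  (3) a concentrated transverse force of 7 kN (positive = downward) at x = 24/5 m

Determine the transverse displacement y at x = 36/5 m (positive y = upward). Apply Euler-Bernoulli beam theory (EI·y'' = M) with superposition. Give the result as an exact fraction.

y(36/5) = -161861/1953125 m

Load 1 — applied couple M₀=7 kN·m at a=8 m (b=L-a=4):
  y_1 = (R_Ax³/6 - M_Ax²/2)/EI  [x≤a] with R_A=7/9, M_A=7/3 = ((7/9)·(36/5)³/6 - (7/3)·(36/5)²/2)/1000 = -189/15625 m
Load 2 — applied couple M₀=-13 kN·m at a=4 m (b=L-a=8):
  y_2 = (R_Ax³/6 - M_Ax²/2 - M₀(x-a)²/2)/EI  [x>a] with R_A=-13/9, M_A=0 = ((-13/9)·(36/5)³/6 - 0·(36/5)²/2 - (-13)·((36/5)-4)²/2)/1000 = -364/15625 m
Load 3 — point force P=7 kN at a=24/5 m (b=L-a=36/5):
  y_3 = -Pa²(L-x)²(3bL-(3b+a)(L-x))/(6L³EI)  [x>a] = -7·(24/5)²·(12-(36/5))²·(3·(36/5)·12-(3·(36/5)+(24/5))·(12-(36/5)))/(6·12³·1000) = -92736/1953125 m
Superposition: y = Σ y_i = -161861/1953125 m ≈ -0.082873 m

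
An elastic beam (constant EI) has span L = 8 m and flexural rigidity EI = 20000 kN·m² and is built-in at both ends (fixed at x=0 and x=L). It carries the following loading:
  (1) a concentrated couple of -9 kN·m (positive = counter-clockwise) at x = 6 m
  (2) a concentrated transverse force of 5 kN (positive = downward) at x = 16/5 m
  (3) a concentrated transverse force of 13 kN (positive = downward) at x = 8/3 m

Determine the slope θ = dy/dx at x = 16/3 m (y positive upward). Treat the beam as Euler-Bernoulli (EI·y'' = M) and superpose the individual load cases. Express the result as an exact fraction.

θ(16/3) = 57967/121500000 rad

Load 1 — applied couple M₀=-9 kN·m at a=6 m (b=L-a=2):
  θ_1 = (R_Ax²/2 - M_Ax)/EI  [x≤a] with R_A=-81/64, M_A=-45/16 = ((-81/64)·(16/3)²/2 - (-45/16)·(16/3))/20000 = -3/20000 rad
Load 2 — point force P=5 kN at a=16/5 m (b=L-a=24/5):
  θ_2 = Pa²(L-x)(2bL-(3b+a)(L-x))/(2L³EI)  [x>a] = 5·(16/5)²·(8-(16/3))·(2·(24/5)·8-(3·(24/5)+(16/5))·(8-(16/3)))/(2·8³·20000) = 28/140625 rad
Load 3 — point force P=13 kN at a=8/3 m (b=L-a=16/3):
  θ_3 = Pa²(L-x)(2bL-(3b+a)(L-x))/(2L³EI)  [x>a] = 13·(8/3)²·(8-(16/3))·(2·(16/3)·8-(3·(16/3)+(8/3))·(8-(16/3)))/(2·8³·20000) = 13/30375 rad
Superposition: θ = Σ θ_i = 57967/121500000 rad ≈ 0.000477 rad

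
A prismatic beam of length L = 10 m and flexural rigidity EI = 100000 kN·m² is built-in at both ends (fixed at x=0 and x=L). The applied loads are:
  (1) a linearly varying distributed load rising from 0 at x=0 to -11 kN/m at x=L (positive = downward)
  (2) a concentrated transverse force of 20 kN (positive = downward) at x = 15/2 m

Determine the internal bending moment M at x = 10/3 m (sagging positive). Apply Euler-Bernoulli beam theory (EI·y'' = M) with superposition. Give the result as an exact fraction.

M(10/3) = -6805/648 kN·m

Load 1 — triangular load w₀=-11 kN/m (0→w₀ over full span):
  M_1 = 3w₀Lx/20 - w₀L²/30 - w₀x³/(6L) = 3·(-11)·10·(10/3)/20 - (-11)·10²/30 - (-11)·(10/3)³/(6·10) = -935/81 kN·m
Load 2 — point force P=20 kN at a=15/2 m (b=L-a=5/2):
  M_2 = Pb²(3a+b)x/L³ - Pab²/L²  [x≤a] = 20·(5/2)²·(3·(15/2)+(5/2))·(10/3)/10³ - 20·(15/2)·(5/2)²/10² = 25/24 kN·m
Superposition: M = Σ M_i = -6805/648 kN·m ≈ -10.501543 kN·m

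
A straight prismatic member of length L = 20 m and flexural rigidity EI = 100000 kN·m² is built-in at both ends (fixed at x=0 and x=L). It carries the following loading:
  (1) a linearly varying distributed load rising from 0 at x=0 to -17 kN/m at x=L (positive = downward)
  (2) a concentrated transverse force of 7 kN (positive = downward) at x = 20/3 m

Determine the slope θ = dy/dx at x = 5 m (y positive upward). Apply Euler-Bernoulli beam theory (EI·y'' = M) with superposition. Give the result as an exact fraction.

Load 1 — triangular load w₀=-17 kN/m (0→w₀ over full span):
  θ_1 = -w₀(2x(L-x)(L-2x)(x+2L)+x²(L-x)²)/(120LEI) = -(-17)·(2·5·(20-5)·(20-2·5)·(5+2·20)+5²·(20-5)²)/(120·20·100000) = 663/128000 rad
Load 2 — point force P=7 kN at a=20/3 m (b=L-a=40/3):
  θ_2 = -Pb²x(2aL-(3a+b)x)/(2L³EI)  [x≤a] = -7·(40/3)²·5·(2·(20/3)·20-(3·(20/3)+(40/3))·5)/(2·20³·100000) = -7/18000 rad
Superposition: θ = Σ θ_i = 5519/1152000 rad ≈ 0.004791 rad

θ(5) = 5519/1152000 rad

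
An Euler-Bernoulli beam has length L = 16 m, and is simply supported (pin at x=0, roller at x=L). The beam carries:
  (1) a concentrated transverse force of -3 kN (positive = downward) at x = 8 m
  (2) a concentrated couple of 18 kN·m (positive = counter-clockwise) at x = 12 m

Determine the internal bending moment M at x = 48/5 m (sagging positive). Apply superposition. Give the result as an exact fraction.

Load 1 — point force P=-3 kN at a=8 m (b=L-a=8):
  M_1 = Pa(L-x)/L  [x>a] = (-3)·8·(16-(48/5))/16 = -48/5 kN·m
Load 2 — applied couple M₀=18 kN·m at a=12 m (b=L-a=4):
  M_2 = M₀x/L  [x≤a] = 18·(48/5)/16 = 54/5 kN·m
Superposition: M = Σ M_i = 6/5 kN·m ≈ 1.200000 kN·m

M(48/5) = 6/5 kN·m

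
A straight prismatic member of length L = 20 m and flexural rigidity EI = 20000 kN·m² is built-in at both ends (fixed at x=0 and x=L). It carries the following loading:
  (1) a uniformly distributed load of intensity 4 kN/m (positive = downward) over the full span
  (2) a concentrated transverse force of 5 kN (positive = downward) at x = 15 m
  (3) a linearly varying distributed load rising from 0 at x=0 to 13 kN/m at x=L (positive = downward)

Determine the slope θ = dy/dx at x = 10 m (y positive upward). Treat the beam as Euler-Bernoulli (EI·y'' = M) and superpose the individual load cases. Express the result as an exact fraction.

θ(10) = -119/38400 rad

Load 1 — uniform load w=4 kN/m over full span:
  θ_1 = -wx(L-x)(L-2x)/(12EI) = -4·10·(20-10)·(20-2·10)/(12·20000) = 0 rad
Load 2 — point force P=5 kN at a=15 m (b=L-a=5):
  θ_2 = -Pb²x(2aL-(3a+b)x)/(2L³EI)  [x≤a] = -5·5²·10·(2·15·20-(3·15+5)·10)/(2·20³·20000) = -1/2560 rad
Load 3 — triangular load w₀=13 kN/m (0→w₀ over full span):
  θ_3 = -w₀(2x(L-x)(L-2x)(x+2L)+x²(L-x)²)/(120LEI) = -13·(2·10·(20-10)·(20-2·10)·(10+2·20)+10²·(20-10)²)/(120·20·20000) = -13/4800 rad
Superposition: θ = Σ θ_i = -119/38400 rad ≈ -0.003099 rad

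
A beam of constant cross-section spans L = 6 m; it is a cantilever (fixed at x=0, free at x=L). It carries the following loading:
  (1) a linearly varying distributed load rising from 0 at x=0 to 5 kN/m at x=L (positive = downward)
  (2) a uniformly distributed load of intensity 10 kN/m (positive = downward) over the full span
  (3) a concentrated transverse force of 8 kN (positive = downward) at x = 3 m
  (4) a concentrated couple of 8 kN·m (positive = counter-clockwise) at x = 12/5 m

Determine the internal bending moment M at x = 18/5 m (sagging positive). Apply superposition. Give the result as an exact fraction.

Load 1 — triangular load w₀=5 kN/m (0→w₀ over full span):
  M_1 = w₀Lx/2 - w₀L²/3 - w₀x³/(6L) = 5·6·(18/5)/2 - 5·6²/3 - 5·(18/5)³/(6·6) = -312/25 kN·m
Load 2 — uniform load w=10 kN/m over full span:
  M_2 = -w(L-x)²/2 = -10·(6-(18/5))²/2 = -144/5 kN·m
Load 3 — point force P=8 kN at a=3 m (b=L-a=3):
  M_3 = 0  [x>a] = 0 kN·m
Load 4 — applied couple M₀=8 kN·m at a=12/5 m (b=L-a=18/5):
  M_4 = 0  [x>a] = 0 kN·m
Superposition: M = Σ M_i = -1032/25 kN·m ≈ -41.280000 kN·m

M(18/5) = -1032/25 kN·m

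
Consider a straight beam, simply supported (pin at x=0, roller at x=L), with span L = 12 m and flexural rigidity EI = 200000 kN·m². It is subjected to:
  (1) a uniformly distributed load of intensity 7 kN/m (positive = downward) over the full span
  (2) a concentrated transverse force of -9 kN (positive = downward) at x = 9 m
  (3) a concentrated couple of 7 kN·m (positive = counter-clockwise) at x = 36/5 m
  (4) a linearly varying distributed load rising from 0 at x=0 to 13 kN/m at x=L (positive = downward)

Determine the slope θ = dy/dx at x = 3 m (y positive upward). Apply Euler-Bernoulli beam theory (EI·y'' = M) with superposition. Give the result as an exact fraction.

Load 1 — uniform load w=7 kN/m over full span:
  θ_1 = -w(L³-6Lx²+4x³)/(24EI) = -7·(12³-6·12·3²+4·3³)/(24·200000) = -693/400000 rad
Load 2 — point force P=-9 kN at a=9 m (b=L-a=3):
  θ_2 = -Pb(L²-b²-3x²)/(6LEI)  [x≤a] = -(-9)·3·(12²-3²-3·3²)/(6·12·200000) = 81/400000 rad
Load 3 — applied couple M₀=7 kN·m at a=36/5 m (b=L-a=24/5):
  θ_3 = (M₀x²/(2L)+C₁)/EI  [x≤a] with C₁=M₀(3b²-L²)/(6L)=-182/25 = (7·3²/(2·12)+(-182/25))/200000 = -931/40000000 rad
Load 4 — triangular load w₀=13 kN/m (0→w₀ over full span):
  θ_4 = -w₀(7L⁴-30L²x²+15x⁴)/(360LEI) = -13·(7·12⁴-30·12²·3²+15·3⁴)/(360·12·200000) = -51753/32000000 rad
Superposition: θ = Σ θ_i = -507289/160000000 rad ≈ -0.003171 rad

θ(3) = -507289/160000000 rad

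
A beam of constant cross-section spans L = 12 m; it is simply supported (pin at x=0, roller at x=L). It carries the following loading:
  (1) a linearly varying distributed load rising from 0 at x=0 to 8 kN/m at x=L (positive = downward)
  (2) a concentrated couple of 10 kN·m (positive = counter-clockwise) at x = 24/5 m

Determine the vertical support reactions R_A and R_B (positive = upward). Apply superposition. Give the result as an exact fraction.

R_A = 101/6 kN, R_B = 187/6 kN

Load 1 — triangular load w₀=8 kN/m (0→w₀ over full span):
  R_A = w₀L/6 = 8·12/6 = 16 kN
  R_B = w₀L/3 = 8·12/3 = 32 kN
Load 2 — applied couple M₀=10 kN·m at a=24/5 m (b=L-a=36/5):
  R_A = M₀/L = 10/12 = 5/6 kN
  R_B = -M₀/L = -10/12 = -5/6 kN
Superposition: R_A = 101/6 kN, R_B = 187/6 kN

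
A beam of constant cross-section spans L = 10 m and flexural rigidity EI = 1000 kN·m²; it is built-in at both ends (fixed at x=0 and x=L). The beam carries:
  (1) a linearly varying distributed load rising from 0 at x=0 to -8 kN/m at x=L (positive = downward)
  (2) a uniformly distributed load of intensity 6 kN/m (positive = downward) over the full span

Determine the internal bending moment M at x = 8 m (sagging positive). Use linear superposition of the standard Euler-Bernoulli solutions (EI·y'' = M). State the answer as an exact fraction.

M(8) = -46/15 kN·m

Load 1 — triangular load w₀=-8 kN/m (0→w₀ over full span):
  M_1 = 3w₀Lx/20 - w₀L²/30 - w₀x³/(6L) = 3·(-8)·10·8/20 - (-8)·10²/30 - (-8)·8³/(6·10) = -16/15 kN·m
Load 2 — uniform load w=6 kN/m over full span:
  M_2 = wLx/2 - wL²/12 - wx²/2 = 6·10·8/2 - 6·10²/12 - 6·8²/2 = -2 kN·m
Superposition: M = Σ M_i = -46/15 kN·m ≈ -3.066667 kN·m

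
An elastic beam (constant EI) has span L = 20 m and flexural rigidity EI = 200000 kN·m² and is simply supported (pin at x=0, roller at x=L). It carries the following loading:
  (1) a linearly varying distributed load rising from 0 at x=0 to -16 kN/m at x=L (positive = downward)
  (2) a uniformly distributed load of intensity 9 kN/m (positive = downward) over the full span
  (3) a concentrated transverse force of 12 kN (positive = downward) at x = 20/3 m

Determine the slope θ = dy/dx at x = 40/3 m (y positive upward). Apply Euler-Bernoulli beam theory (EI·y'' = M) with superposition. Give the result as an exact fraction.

Load 1 — triangular load w₀=-16 kN/m (0→w₀ over full span):
  θ_1 = -w₀(7L⁴-30L²x²+15x⁴)/(360LEI) = -(-16)·(7·20⁴-30·20²·(40/3)²+15·(40/3)⁴)/(360·20·200000) = -182/30375 rad
Load 2 — uniform load w=9 kN/m over full span:
  θ_2 = -w(L³-6Lx²+4x³)/(24EI) = -9·(20³-6·20·(40/3)²+4·(40/3)³)/(24·200000) = 13/1800 rad
Load 3 — point force P=12 kN at a=20/3 m (b=L-a=40/3):
  θ_3 = -Pa(2L²-6Lx+3x²+a²)/(6LEI)  [x>a] = -12·(20/3)·(2·20²-6·20·(40/3)+3·(40/3)²+(20/3)²)/(6·20·200000) = 1/1350 rad
Superposition: θ = Σ θ_i = 479/243000 rad ≈ 0.001971 rad

θ(40/3) = 479/243000 rad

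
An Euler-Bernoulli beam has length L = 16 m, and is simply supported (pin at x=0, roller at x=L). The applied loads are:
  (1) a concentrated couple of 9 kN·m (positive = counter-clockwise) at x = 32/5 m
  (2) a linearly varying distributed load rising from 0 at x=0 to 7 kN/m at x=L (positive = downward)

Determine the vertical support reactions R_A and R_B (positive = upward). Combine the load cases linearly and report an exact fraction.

Load 1 — applied couple M₀=9 kN·m at a=32/5 m (b=L-a=48/5):
  R_A = M₀/L = 9/16 kN
  R_B = -M₀/L = -9/16 kN
Load 2 — triangular load w₀=7 kN/m (0→w₀ over full span):
  R_A = w₀L/6 = 7·16/6 = 56/3 kN
  R_B = w₀L/3 = 7·16/3 = 112/3 kN
Superposition: R_A = 923/48 kN, R_B = 1765/48 kN

R_A = 923/48 kN, R_B = 1765/48 kN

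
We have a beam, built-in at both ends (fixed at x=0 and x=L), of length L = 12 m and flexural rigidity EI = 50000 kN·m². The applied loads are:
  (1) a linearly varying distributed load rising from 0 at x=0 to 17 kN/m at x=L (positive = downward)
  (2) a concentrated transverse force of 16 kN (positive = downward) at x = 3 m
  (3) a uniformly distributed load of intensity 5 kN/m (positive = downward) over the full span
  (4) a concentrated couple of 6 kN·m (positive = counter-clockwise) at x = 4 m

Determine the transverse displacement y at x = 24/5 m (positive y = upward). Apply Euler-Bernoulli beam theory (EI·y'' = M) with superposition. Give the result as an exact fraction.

y(24/5) = -1410777/97656250 m

Load 1 — triangular load w₀=17 kN/m (0→w₀ over full span):
  y_1 = -w₀x²(L-x)²(x+2L)/(120LEI) = -17·(24/5)²·(12-(24/5))²·((24/5)+2·12)/(120·12·50000) = -396576/48828125 m
Load 2 — point force P=16 kN at a=3 m (b=L-a=9):
  y_2 = -Pa²(L-x)²(3bL-(3b+a)(L-x))/(6L³EI)  [x>a] = -16·3²·(12-(24/5))²·(3·9·12-(3·9+3)·(12-(24/5)))/(6·12³·50000) = -243/156250 m
Load 3 — uniform load w=5 kN/m over full span:
  y_3 = -wx²(L-x)²/(24EI) = -5·(24/5)²·(12-(24/5))²/(24·50000) = -1944/390625 m
Load 4 — applied couple M₀=6 kN·m at a=4 m (b=L-a=8):
  y_4 = (R_Ax³/6 - M_Ax²/2 - M₀(x-a)²/2)/EI  [x>a] with R_A=2/3, M_A=0 = ((2/3)·(24/5)³/6 - 0·(24/5)²/2 - 6·((24/5)-4)²/2)/50000 = 81/390625 m
Superposition: y = Σ y_i = -1410777/97656250 m ≈ -0.014446 m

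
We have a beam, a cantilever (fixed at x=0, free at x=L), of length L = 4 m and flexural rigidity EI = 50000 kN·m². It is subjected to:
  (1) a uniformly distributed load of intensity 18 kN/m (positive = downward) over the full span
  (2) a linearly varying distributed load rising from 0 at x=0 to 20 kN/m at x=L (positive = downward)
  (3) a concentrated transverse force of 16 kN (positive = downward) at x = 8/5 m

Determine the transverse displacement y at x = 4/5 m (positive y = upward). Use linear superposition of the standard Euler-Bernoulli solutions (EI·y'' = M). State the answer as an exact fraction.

y(4/5) = -15196/9765625 m

Load 1 — uniform load w=18 kN/m over full span:
  y_1 = -wx²(x²-4Lx+6L²)/(24EI) = -18·(4/5)²·((4/5)²-4·4·(4/5)+6·4²)/(24·50000) = -1572/1953125 m
Load 2 — triangular load w₀=20 kN/m (0→w₀ over full span):
  y_2 = (w₀Lx³/12-w₀L²x²/6-w₀x⁵/(120L))/EI = (20·4·(4/5)³/12-20·4²·(4/5)²/6-20·(4/5)⁵/(120·4))/50000 = -18008/29296875 m
Load 3 — point force P=16 kN at a=8/5 m (b=L-a=12/5):
  y_3 = -Px²(3a-x)/(6EI)  [x≤a] = -16·(4/5)²·(3·(8/5)-(4/5))/(6·50000) = -32/234375 m
Superposition: y = Σ y_i = -15196/9765625 m ≈ -0.001556 m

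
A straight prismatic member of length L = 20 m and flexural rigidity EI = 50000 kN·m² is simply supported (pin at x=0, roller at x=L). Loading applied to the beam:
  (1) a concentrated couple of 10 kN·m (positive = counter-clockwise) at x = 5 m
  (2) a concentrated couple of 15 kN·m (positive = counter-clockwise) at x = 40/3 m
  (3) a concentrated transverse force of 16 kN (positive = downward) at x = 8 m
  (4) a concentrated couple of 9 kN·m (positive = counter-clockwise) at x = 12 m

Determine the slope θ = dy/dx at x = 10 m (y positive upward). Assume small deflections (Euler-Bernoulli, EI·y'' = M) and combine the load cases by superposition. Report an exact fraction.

θ(10) = 2843/3000000 rad

Load 1 — applied couple M₀=10 kN·m at a=5 m (b=L-a=15):
  θ_1 = (M₀x²/(2L)-M₀(x-a)+C₁)/EI  [x>a] with C₁=M₀(3b²-L²)/(6L)=275/12 = (10·10²/(2·20)-10·(10-5)+(275/12))/50000 = -1/24000 rad
Load 2 — applied couple M₀=15 kN·m at a=40/3 m (b=L-a=20/3):
  θ_2 = (M₀x²/(2L)+C₁)/EI  [x≤a] with C₁=M₀(3b²-L²)/(6L)=-100/3 = (15·10²/(2·20)+(-100/3))/50000 = 1/12000 rad
Load 3 — point force P=16 kN at a=8 m (b=L-a=12):
  θ_3 = -Pa(2L²-6Lx+3x²+a²)/(6LEI)  [x>a] = -16·8·(2·20²-6·20·10+3·10²+8²)/(6·20·50000) = 12/15625 rad
Load 4 — applied couple M₀=9 kN·m at a=12 m (b=L-a=8):
  θ_4 = (M₀x²/(2L)+C₁)/EI  [x≤a] with C₁=M₀(3b²-L²)/(6L)=-78/5 = (9·10²/(2·20)+(-78/5))/50000 = 69/500000 rad
Superposition: θ = Σ θ_i = 2843/3000000 rad ≈ 0.000948 rad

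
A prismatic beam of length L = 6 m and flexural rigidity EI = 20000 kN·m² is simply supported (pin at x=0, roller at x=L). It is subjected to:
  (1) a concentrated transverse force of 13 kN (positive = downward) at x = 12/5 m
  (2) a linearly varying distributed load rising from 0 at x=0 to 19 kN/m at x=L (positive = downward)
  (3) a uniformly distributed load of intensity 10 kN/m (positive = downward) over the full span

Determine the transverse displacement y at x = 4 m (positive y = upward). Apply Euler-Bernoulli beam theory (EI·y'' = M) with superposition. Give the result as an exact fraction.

y(4) = -94417/5625000 m

Load 1 — point force P=13 kN at a=12/5 m (b=L-a=18/5):
  y_1 = -Pa(L-x)(2Lx-a²-x²)/(6LEI)  [x>a] = -13·(12/5)·(6-4)·(2·6·4-(12/5)²-4²)/(6·6·20000) = -533/234375 m
Load 2 — triangular load w₀=19 kN/m (0→w₀ over full span):
  y_2 = -w₀x(7L⁴-10L²x²+3x⁴)/(360LEI) = -19·4·(7·6⁴-10·6²·4²+3·4⁴)/(360·6·20000) = -323/45000 m
Load 3 — uniform load w=10 kN/m over full span:
  y_3 = -wx(L³-2Lx²+x³)/(24EI) = -10·4·(6³-2·6·4²+4³)/(24·20000) = -11/1500 m
Superposition: y = Σ y_i = -94417/5625000 m ≈ -0.016785 m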